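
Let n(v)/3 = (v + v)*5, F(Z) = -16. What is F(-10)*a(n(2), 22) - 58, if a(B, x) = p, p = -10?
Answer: 102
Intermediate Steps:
n(v) = 30*v (n(v) = 3*((v + v)*5) = 3*((2*v)*5) = 3*(10*v) = 30*v)
a(B, x) = -10
F(-10)*a(n(2), 22) - 58 = -16*(-10) - 58 = 160 - 58 = 102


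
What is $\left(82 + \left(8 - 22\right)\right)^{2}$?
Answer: $4624$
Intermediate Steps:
$\left(82 + \left(8 - 22\right)\right)^{2} = \left(82 - 14\right)^{2} = 68^{2} = 4624$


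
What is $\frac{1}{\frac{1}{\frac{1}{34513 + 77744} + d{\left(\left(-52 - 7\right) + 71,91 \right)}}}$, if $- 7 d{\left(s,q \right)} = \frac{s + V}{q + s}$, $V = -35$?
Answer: $\frac{2582632}{80937297} \approx 0.031909$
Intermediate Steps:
$d{\left(s,q \right)} = - \frac{-35 + s}{7 \left(q + s\right)}$ ($d{\left(s,q \right)} = - \frac{\left(s - 35\right) \frac{1}{q + s}}{7} = - \frac{\left(-35 + s\right) \frac{1}{q + s}}{7} = - \frac{\frac{1}{q + s} \left(-35 + s\right)}{7} = - \frac{-35 + s}{7 \left(q + s\right)}$)
$\frac{1}{\frac{1}{\frac{1}{34513 + 77744} + d{\left(\left(-52 - 7\right) + 71,91 \right)}}} = \frac{1}{\frac{1}{\frac{1}{34513 + 77744} + \frac{5 - \frac{\left(-52 - 7\right) + 71}{7}}{91 + \left(\left(-52 - 7\right) + 71\right)}}} = \frac{1}{\frac{1}{\frac{1}{112257} + \frac{5 - \frac{-59 + 71}{7}}{91 + \left(-59 + 71\right)}}} = \frac{1}{\frac{1}{\frac{1}{112257} + \frac{5 - \frac{12}{7}}{91 + 12}}} = \frac{1}{\frac{1}{\frac{1}{112257} + \frac{5 - \frac{12}{7}}{103}}} = \frac{1}{\frac{1}{\frac{1}{112257} + \frac{1}{103} \cdot \frac{23}{7}}} = \frac{1}{\frac{1}{\frac{1}{112257} + \frac{23}{721}}} = \frac{1}{\frac{1}{\frac{2582632}{80937297}}} = \frac{1}{\frac{80937297}{2582632}} = \frac{2582632}{80937297}$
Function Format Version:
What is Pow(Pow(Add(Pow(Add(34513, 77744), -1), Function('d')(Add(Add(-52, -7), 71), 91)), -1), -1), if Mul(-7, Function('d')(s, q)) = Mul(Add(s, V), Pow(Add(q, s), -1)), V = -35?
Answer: Rational(2582632, 80937297) ≈ 0.031909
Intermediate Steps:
Function('d')(s, q) = Mul(Rational(-1, 7), Pow(Add(q, s), -1), Add(-35, s)) (Function('d')(s, q) = Mul(Rational(-1, 7), Mul(Add(s, -35), Pow(Add(q, s), -1))) = Mul(Rational(-1, 7), Mul(Add(-35, s), Pow(Add(q, s), -1))) = Mul(Rational(-1, 7), Mul(Pow(Add(q, s), -1), Add(-35, s))) = Mul(Rational(-1, 7), Pow(Add(q, s), -1), Add(-35, s)))
Pow(Pow(Add(Pow(Add(34513, 77744), -1), Function('d')(Add(Add(-52, -7), 71), 91)), -1), -1) = Pow(Pow(Add(Pow(Add(34513, 77744), -1), Mul(Pow(Add(91, Add(Add(-52, -7), 71)), -1), Add(5, Mul(Rational(-1, 7), Add(Add(-52, -7), 71))))), -1), -1) = Pow(Pow(Add(Pow(112257, -1), Mul(Pow(Add(91, Add(-59, 71)), -1), Add(5, Mul(Rational(-1, 7), Add(-59, 71))))), -1), -1) = Pow(Pow(Add(Rational(1, 112257), Mul(Pow(Add(91, 12), -1), Add(5, Mul(Rational(-1, 7), 12)))), -1), -1) = Pow(Pow(Add(Rational(1, 112257), Mul(Pow(103, -1), Add(5, Rational(-12, 7)))), -1), -1) = Pow(Pow(Add(Rational(1, 112257), Mul(Rational(1, 103), Rational(23, 7))), -1), -1) = Pow(Pow(Add(Rational(1, 112257), Rational(23, 721)), -1), -1) = Pow(Pow(Rational(2582632, 80937297), -1), -1) = Pow(Rational(80937297, 2582632), -1) = Rational(2582632, 80937297)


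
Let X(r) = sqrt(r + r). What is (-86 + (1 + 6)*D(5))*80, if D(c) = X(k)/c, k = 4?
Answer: -6880 + 224*sqrt(2) ≈ -6563.2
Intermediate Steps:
X(r) = sqrt(2)*sqrt(r) (X(r) = sqrt(2*r) = sqrt(2)*sqrt(r))
D(c) = 2*sqrt(2)/c (D(c) = (sqrt(2)*sqrt(4))/c = (sqrt(2)*2)/c = (2*sqrt(2))/c = 2*sqrt(2)/c)
(-86 + (1 + 6)*D(5))*80 = (-86 + (1 + 6)*(2*sqrt(2)/5))*80 = (-86 + 7*(2*sqrt(2)*(1/5)))*80 = (-86 + 7*(2*sqrt(2)/5))*80 = (-86 + 14*sqrt(2)/5)*80 = -6880 + 224*sqrt(2)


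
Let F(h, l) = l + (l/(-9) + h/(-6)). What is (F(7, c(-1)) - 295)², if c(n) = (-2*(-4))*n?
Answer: 29800681/324 ≈ 91977.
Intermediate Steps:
c(n) = 8*n
F(h, l) = -h/6 + 8*l/9 (F(h, l) = l + (l*(-⅑) + h*(-⅙)) = l + (-l/9 - h/6) = l + (-h/6 - l/9) = -h/6 + 8*l/9)
(F(7, c(-1)) - 295)² = ((-⅙*7 + 8*(8*(-1))/9) - 295)² = ((-7/6 + (8/9)*(-8)) - 295)² = ((-7/6 - 64/9) - 295)² = (-149/18 - 295)² = (-5459/18)² = 29800681/324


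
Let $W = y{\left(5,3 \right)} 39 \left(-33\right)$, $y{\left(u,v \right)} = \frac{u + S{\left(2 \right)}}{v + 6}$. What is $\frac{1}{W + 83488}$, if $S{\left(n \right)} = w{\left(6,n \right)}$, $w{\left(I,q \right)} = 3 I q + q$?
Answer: $\frac{1}{77339} \approx 1.293 \cdot 10^{-5}$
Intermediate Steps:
$w{\left(I,q \right)} = q + 3 I q$ ($w{\left(I,q \right)} = 3 I q + q = q + 3 I q$)
$S{\left(n \right)} = 19 n$ ($S{\left(n \right)} = n \left(1 + 3 \cdot 6\right) = n \left(1 + 18\right) = n 19 = 19 n$)
$y{\left(u,v \right)} = \frac{38 + u}{6 + v}$ ($y{\left(u,v \right)} = \frac{u + 19 \cdot 2}{v + 6} = \frac{u + 38}{6 + v} = \frac{38 + u}{6 + v}$)
$W = -6149$ ($W = \frac{38 + 5}{6 + 3} \cdot 39 \left(-33\right) = \frac{1}{9} \cdot 43 \cdot 39 \left(-33\right) = \frac{43}{9} \cdot 39 \left(-33\right) = \frac{559}{3} \left(-33\right) = -6149$)
$\frac{1}{W + 83488} = \frac{1}{-6149 + 83488} = \frac{1}{77339}$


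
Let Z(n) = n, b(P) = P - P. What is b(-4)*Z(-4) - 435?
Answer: -435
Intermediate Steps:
b(P) = 0
b(-4)*Z(-4) - 435 = 0*(-4) - 435 = 0 - 435 = -435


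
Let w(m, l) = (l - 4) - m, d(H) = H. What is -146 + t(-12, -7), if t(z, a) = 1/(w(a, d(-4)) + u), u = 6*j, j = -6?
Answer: -5403/37 ≈ -146.03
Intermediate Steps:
w(m, l) = -4 + l - m (w(m, l) = (-4 + l) - m = -4 + l - m)
u = -36 (u = 6*(-6) = -36)
t(z, a) = 1/(-44 - a) (t(z, a) = 1/((-4 - 4 - a) - 36) = 1/((-8 - a) - 36) = 1/(-44 - a))
-146 + t(-12, -7) = -146 - 1/(44 - 7) = -146 - 1/37 = -5403/37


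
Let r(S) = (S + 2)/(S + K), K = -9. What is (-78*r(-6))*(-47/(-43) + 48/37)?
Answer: -395512/7955 ≈ -49.719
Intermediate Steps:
r(S) = (2 + S)/(-9 + S) (r(S) = (S + 2)/(S - 9) = (2 + S)/(-9 + S))
(-78*r(-6))*(-47/(-43) + 48/37) = (-78*(2 - 6)/(-9 - 6))*(-47/(-43) + 48/37) = (-78*(-4)/(-15))*(-47*(-1/43) + 48*(1/37)) = (-(-26)*(-4)/5)*(47/43 + 48/37) = -78*4/15*(3803/1591) = -104/5*3803/1591 = -395512/7955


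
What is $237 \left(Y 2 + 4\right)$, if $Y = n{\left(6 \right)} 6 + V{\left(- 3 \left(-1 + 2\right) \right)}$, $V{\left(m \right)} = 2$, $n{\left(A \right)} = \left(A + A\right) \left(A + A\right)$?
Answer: $411432$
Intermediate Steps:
$n{\left(A \right)} = 4 A^{2}$ ($n{\left(A \right)} = 2 A 2 A = 4 A^{2}$)
$Y = 866$ ($Y = 4 \cdot 6^{2} \cdot 6 + 2 = 4 \cdot 36 \cdot 6 + 2 = 144 \cdot 6 + 2 = 864 + 2 = 866$)
$237 \left(Y 2 + 4\right) = 237 \left(866 \cdot 2 + 4\right) = 237 \left(1732 + 4\right) = 237 \cdot 1736 = 411432$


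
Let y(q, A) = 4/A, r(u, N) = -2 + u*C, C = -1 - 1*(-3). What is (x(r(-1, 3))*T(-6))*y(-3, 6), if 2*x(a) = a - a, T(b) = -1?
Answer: 0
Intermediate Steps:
C = 2 (C = -1 + 3 = 2)
r(u, N) = -2 + 2*u (r(u, N) = -2 + u*2 = -2 + 2*u)
x(a) = 0 (x(a) = (a - a)/2 = (½)*0 = 0)
(x(r(-1, 3))*T(-6))*y(-3, 6) = (0*(-1))*(4/6) = 0*(4*(⅙)) = 0*(⅔) = 0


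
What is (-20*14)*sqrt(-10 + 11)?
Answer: -280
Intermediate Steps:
(-20*14)*sqrt(-10 + 11) = -280*sqrt(1) = -280*1 = -280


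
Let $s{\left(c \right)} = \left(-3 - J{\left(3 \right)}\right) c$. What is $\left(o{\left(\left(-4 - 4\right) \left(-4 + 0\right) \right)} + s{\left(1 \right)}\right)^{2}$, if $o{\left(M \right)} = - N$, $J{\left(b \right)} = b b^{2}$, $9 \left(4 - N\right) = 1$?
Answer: $\frac{93025}{81} \approx 1148.5$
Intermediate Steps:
$N = \frac{35}{9}$ ($N = 4 - \frac{1}{9} = \frac{35}{9} \approx 3.8889$)
$J{\left(b \right)} = b^{3}$
$o{\left(M \right)} = - \frac{35}{9}$ ($o{\left(M \right)} = \left(-1\right) \frac{35}{9} = - \frac{35}{9}$)
$s{\left(c \right)} = - 30 c$ ($s{\left(c \right)} = \left(-3 - 3^{3}\right) c = \left(-3 - 27\right) c = - 30 c$)
$\left(o{\left(\left(-4 - 4\right) \left(-4 + 0\right) \right)} + s{\left(1 \right)}\right)^{2} = \left(- \frac{35}{9} - 30\right)^{2} = \left(- \frac{305}{9}\right)^{2} = \frac{93025}{81}$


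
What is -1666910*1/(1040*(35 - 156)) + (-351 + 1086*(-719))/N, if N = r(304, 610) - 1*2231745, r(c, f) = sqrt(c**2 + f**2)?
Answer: 852174427646435519/62676943569925256 + 1562370*sqrt(116129)/4980685280509 ≈ 13.596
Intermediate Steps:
N = -2231745 + 2*sqrt(116129) (N = sqrt(304**2 + 610**2) - 1*2231745 = sqrt(92416 + 372100) - 2231745 = sqrt(464516) - 2231745 = 2*sqrt(116129) - 2231745 = -2231745 + 2*sqrt(116129) ≈ -2.2311e+6)
-1666910*1/(1040*(35 - 156)) + (-351 + 1086*(-719))/N = -1666910*1/(1040*(35 - 156)) + (-351 + 1086*(-719))/(-2231745 + 2*sqrt(116129)) = -1666910/(1040*(-121)) + (-351 - 780834)/(-2231745 + 2*sqrt(116129)) = -1666910/(-125840) - 781185/(-2231745 + 2*sqrt(116129)) = -1666910*(-1/125840) - 781185/(-2231745 + 2*sqrt(116129)) = 166691/12584 - 781185/(-2231745 + 2*sqrt(116129))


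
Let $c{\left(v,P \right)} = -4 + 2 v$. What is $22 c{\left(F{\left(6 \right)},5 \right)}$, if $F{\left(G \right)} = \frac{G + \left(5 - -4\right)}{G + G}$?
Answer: $-33$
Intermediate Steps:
$F{\left(G \right)} = \frac{9 + G}{2 G}$ ($F{\left(G \right)} = \frac{G + \left(5 + 4\right)}{2 G} = \left(G + 9\right) \frac{1}{2 G} = \left(9 + G\right) \frac{1}{2 G} = \frac{9 + G}{2 G}$)
$22 c{\left(F{\left(6 \right)},5 \right)} = 22 \left(-4 + 2 \frac{9 + 6}{2 \cdot 6}\right) = 22 \left(-4 + 2 \cdot \frac{1}{2} \cdot \frac{1}{6} \cdot 15\right) = 22 \left(-4 + 2 \cdot \frac{5}{4}\right) = 22 \left(-4 + \frac{5}{2}\right) = 22 \left(- \frac{3}{2}\right) = -33$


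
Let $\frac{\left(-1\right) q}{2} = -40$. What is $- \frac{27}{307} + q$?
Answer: $\frac{24533}{307} \approx 79.912$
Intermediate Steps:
$q = 80$ ($q = \left(-2\right) \left(-40\right) = 80$)
$- \frac{27}{307} + q = - \frac{27}{307} + 80 = \frac{24533}{307}$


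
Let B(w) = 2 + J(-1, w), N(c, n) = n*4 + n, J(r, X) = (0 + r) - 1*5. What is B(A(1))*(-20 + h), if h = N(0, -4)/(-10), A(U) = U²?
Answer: 72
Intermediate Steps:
J(r, X) = -5 + r (J(r, X) = r - 5 = -5 + r)
N(c, n) = 5*n (N(c, n) = 4*n + n = 5*n)
B(w) = -4 (B(w) = 2 + (-5 - 1) = 2 - 6 = -4)
h = 2 (h = (5*(-4))/(-10) = -20*(-⅒) = 2)
B(A(1))*(-20 + h) = -4*(-20 + 2) = -4*(-18) = 72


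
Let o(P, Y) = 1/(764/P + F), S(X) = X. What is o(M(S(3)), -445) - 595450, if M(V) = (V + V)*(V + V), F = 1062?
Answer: -5805042041/9749 ≈ -5.9545e+5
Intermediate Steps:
M(V) = 4*V**2 (M(V) = (2*V)*(2*V) = 4*V**2)
o(P, Y) = 1/(1062 + 764/P) (o(P, Y) = 1/(764/P + 1062) = 1/(1062 + 764/P))
o(M(S(3)), -445) - 595450 = (4*3**2)/(2*(382 + 531*(4*3**2))) - 595450 = (4*9)/(2*(382 + 531*(4*9))) - 595450 = (1/2)*36/(382 + 531*36) - 595450 = (1/2)*36/(382 + 19116) - 595450 = (1/2)*36/19498 - 595450 = (1/2)*36*(1/19498) - 595450 = 9/9749 - 595450 = -5805042041/9749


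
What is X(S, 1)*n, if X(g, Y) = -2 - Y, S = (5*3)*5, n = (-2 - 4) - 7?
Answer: 39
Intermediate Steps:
n = -13 (n = -6 - 7 = -13)
S = 75 (S = 15*5 = 75)
X(S, 1)*n = (-2 - 1*1)*(-13) = (-2 - 1)*(-13) = -3*(-13) = 39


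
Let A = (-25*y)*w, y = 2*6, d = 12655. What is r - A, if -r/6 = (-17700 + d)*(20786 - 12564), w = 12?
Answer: 248883540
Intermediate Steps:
y = 12
A = -3600 (A = -25*12*12 = -300*12 = -3600)
r = 248879940 (r = -6*(-17700 + 12655)*(20786 - 12564) = -(-30270)*8222 = -6*(-41479990) = 248879940)
r - A = 248879940 - 1*(-3600) = 248879940 + 3600 = 248883540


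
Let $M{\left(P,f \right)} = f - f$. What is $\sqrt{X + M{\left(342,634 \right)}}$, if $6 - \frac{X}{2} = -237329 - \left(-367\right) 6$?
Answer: $\sqrt{470266} \approx 685.76$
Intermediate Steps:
$M{\left(P,f \right)} = 0$
$X = 470266$ ($X = 12 - 2 \left(-237329 - \left(-367\right) 6\right) = 12 - 2 \left(-237329 - -2202\right) = 12 - 2 \left(-237329 + 2202\right) = 12 - -470254 = 12 + 470254 = 470266$)
$\sqrt{X + M{\left(342,634 \right)}} = \sqrt{470266 + 0} = \sqrt{470266}$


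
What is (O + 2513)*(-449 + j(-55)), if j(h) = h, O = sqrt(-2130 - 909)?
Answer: -1266552 - 504*I*sqrt(3039) ≈ -1.2666e+6 - 27784.0*I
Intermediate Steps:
O = I*sqrt(3039) (O = sqrt(-3039) = I*sqrt(3039) ≈ 55.127*I)
(O + 2513)*(-449 + j(-55)) = (I*sqrt(3039) + 2513)*(-449 - 55) = (2513 + I*sqrt(3039))*(-504) = -1266552 - 504*I*sqrt(3039)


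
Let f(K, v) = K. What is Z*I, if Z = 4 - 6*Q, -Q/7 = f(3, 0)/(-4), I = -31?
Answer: 1705/2 ≈ 852.50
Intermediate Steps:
Q = 21/4 (Q = -21/(-4) = -21*(-1)/4 = -7*(-¾) = 21/4 ≈ 5.2500)
Z = -55/2 (Z = 4 - 6*21/4 = 4 - 63/2 = -55/2 ≈ -27.500)
Z*I = -55/2*(-31) = 1705/2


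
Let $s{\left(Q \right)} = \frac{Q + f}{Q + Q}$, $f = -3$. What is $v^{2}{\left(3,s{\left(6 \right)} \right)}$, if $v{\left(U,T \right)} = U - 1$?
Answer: $4$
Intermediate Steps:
$s{\left(Q \right)} = \frac{-3 + Q}{2 Q}$ ($s{\left(Q \right)} = \frac{Q - 3}{Q + Q} = \frac{-3 + Q}{2 Q}$)
$v{\left(U,T \right)} = -1 + U$
$v^{2}{\left(3,s{\left(6 \right)} \right)} = \left(-1 + 3\right)^{2} = 2^{2} = 4$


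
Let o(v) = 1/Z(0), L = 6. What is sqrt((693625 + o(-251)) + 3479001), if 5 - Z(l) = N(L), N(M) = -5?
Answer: sqrt(417262610)/10 ≈ 2042.7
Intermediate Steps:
Z(l) = 10 (Z(l) = 5 - 1*(-5) = 5 + 5 = 10)
o(v) = 1/10
sqrt((693625 + o(-251)) + 3479001) = sqrt((693625 + 1/10) + 3479001) = sqrt(6936251/10 + 3479001) = sqrt(41726261/10) = sqrt(417262610)/10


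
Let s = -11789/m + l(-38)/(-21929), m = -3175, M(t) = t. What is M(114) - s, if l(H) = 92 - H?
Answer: 7679093319/69624575 ≈ 110.29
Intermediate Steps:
s = 258108231/69624575 (s = -11789/(-3175) + (92 - 1*(-38))/(-21929) = -11789*(-1/3175) + (92 + 38)*(-1/21929) = 11789/3175 + 130*(-1/21929) = 11789/3175 - 130/21929 = 258108231/69624575 ≈ 3.7071)
M(114) - s = 114 - 1*258108231/69624575 = 114 - 258108231/69624575 = 7679093319/69624575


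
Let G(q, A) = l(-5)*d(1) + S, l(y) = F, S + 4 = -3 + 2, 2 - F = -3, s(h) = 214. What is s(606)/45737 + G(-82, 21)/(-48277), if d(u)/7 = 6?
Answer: 955193/2208045149 ≈ 0.00043260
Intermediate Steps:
d(u) = 42 (d(u) = 7*6 = 42)
F = 5 (F = 2 - 1*(-3) = 2 + 3 = 5)
S = -5 (S = -4 + (-3 + 2) = -4 - 1 = -5)
l(y) = 5
G(q, A) = 205 (G(q, A) = 5*42 - 5 = 210 - 5 = 205)
s(606)/45737 + G(-82, 21)/(-48277) = 214/45737 + 205/(-48277) = 214*(1/45737) + 205*(-1/48277) = 214/45737 - 205/48277 = 955193/2208045149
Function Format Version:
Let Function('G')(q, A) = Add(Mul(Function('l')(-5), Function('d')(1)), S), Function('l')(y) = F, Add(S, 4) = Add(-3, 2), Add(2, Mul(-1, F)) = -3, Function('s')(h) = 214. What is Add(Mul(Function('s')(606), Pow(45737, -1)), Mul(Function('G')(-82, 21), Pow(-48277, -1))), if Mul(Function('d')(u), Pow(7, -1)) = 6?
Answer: Rational(955193, 2208045149) ≈ 0.00043260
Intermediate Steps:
Function('d')(u) = 42 (Function('d')(u) = Mul(7, 6) = 42)
F = 5 (F = Add(2, Mul(-1, -3)) = Add(2, 3) = 5)
S = -5 (S = Add(-4, Add(-3, 2)) = Add(-4, -1) = -5)
Function('l')(y) = 5
Function('G')(q, A) = 205 (Function('G')(q, A) = Add(Mul(5, 42), -5) = Add(210, -5) = 205)
Add(Mul(Function('s')(606), Pow(45737, -1)), Mul(Function('G')(-82, 21), Pow(-48277, -1))) = Add(Mul(214, Pow(45737, -1)), Mul(205, Pow(-48277, -1))) = Add(Mul(214, Rational(1, 45737)), Mul(205, Rational(-1, 48277))) = Add(Rational(214, 45737), Rational(-205, 48277)) = Rational(955193, 2208045149)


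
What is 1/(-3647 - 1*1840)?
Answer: -1/5487 ≈ -0.00018225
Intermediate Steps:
1/(-3647 - 1*1840) = 1/(-3647 - 1840) = 1/(-5487) = -1/5487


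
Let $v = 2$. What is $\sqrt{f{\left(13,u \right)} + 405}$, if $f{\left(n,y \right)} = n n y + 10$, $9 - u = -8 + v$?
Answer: $5 \sqrt{118} \approx 54.314$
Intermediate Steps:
$u = 15$ ($u = 9 - \left(-8 + 2\right) = 9 - -6 = 9 + 6 = 15$)
$f{\left(n,y \right)} = 10 + y n^{2}$ ($f{\left(n,y \right)} = n^{2} y + 10 = y n^{2} + 10 = 10 + y n^{2}$)
$\sqrt{f{\left(13,u \right)} + 405} = \sqrt{\left(10 + 15 \cdot 13^{2}\right) + 405} = \sqrt{\left(10 + 15 \cdot 169\right) + 405} = \sqrt{\left(10 + 2535\right) + 405} = \sqrt{2545 + 405} = \sqrt{2950} = 5 \sqrt{118}$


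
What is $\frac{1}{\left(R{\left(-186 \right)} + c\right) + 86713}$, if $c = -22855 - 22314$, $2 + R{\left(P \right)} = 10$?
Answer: $\frac{1}{41552} \approx 2.4066 \cdot 10^{-5}$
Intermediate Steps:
$R{\left(P \right)} = 8$ ($R{\left(P \right)} = -2 + 10 = 8$)
$c = -45169$ ($c = -22855 - 22314 = -45169$)
$\frac{1}{\left(R{\left(-186 \right)} + c\right) + 86713} = \frac{1}{\left(8 - 45169\right) + 86713} = \frac{1}{-45161 + 86713} = \frac{1}{41552}$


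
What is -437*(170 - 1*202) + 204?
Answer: 14188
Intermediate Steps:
-437*(170 - 1*202) + 204 = -437*(170 - 202) + 204 = -437*(-32) + 204 = 13984 + 204 = 14188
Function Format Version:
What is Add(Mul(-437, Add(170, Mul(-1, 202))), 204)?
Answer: 14188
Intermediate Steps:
Add(Mul(-437, Add(170, Mul(-1, 202))), 204) = Add(Mul(-437, Add(170, -202)), 204) = Add(Mul(-437, -32), 204) = Add(13984, 204) = 14188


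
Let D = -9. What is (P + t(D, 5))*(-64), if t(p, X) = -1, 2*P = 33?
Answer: -992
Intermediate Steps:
P = 33/2 (P = (½)*33 = 33/2 ≈ 16.500)
(P + t(D, 5))*(-64) = (33/2 - 1)*(-64) = (31/2)*(-64) = -992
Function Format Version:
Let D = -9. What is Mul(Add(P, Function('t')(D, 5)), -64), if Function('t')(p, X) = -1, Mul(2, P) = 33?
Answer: -992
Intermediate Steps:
P = Rational(33, 2) (P = Mul(Rational(1, 2), 33) = Rational(33, 2) ≈ 16.500)
Mul(Add(P, Function('t')(D, 5)), -64) = Mul(Add(Rational(33, 2), -1), -64) = Mul(Rational(31, 2), -64) = -992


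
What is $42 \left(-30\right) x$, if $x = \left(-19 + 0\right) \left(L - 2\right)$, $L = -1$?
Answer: $-71820$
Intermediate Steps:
$x = 57$ ($x = \left(-19 + 0\right) \left(-1 - 2\right) = \left(-19\right) \left(-3\right) = 57$)
$42 \left(-30\right) x = 42 \left(-30\right) 57 = \left(-1260\right) 57 = -71820$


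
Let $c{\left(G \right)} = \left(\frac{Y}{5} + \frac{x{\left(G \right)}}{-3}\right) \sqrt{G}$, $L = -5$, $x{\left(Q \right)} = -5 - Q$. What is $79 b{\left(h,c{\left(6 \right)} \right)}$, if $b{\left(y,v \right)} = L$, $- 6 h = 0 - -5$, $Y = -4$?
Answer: $-395$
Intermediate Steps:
$h = - \frac{5}{6}$ ($h = - \frac{0 - -5}{6} = - \frac{0 + 5}{6} = \left(- \frac{1}{6}\right) 5 = - \frac{5}{6} \approx -0.83333$)
$c{\left(G \right)} = \sqrt{G} \left(\frac{13}{15} + \frac{G}{3}\right)$ ($c{\left(G \right)} = \left(- \frac{4}{5} + \frac{-5 - G}{-3}\right) \sqrt{G} = \left(\left(-4\right) \frac{1}{5} + \left(-5 - G\right) \left(- \frac{1}{3}\right)\right) \sqrt{G} = \left(- \frac{4}{5} + \left(\frac{5}{3} + \frac{G}{3}\right)\right) \sqrt{G} = \left(\frac{13}{15} + \frac{G}{3}\right) \sqrt{G} = \sqrt{G} \left(\frac{13}{15} + \frac{G}{3}\right)$)
$b{\left(y,v \right)} = -5$
$79 b{\left(h,c{\left(6 \right)} \right)} = 79 \left(-5\right) = -395$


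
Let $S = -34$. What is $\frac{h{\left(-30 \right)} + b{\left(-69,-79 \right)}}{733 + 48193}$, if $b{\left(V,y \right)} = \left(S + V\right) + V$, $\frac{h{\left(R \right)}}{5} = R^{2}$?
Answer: $\frac{2164}{24463} \approx 0.08846$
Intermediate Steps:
$h{\left(R \right)} = 5 R^{2}$
$b{\left(V,y \right)} = -34 + 2 V$ ($b{\left(V,y \right)} = \left(-34 + V\right) + V = -34 + 2 V$)
$\frac{h{\left(-30 \right)} + b{\left(-69,-79 \right)}}{733 + 48193} = \frac{5 \left(-30\right)^{2} + \left(-34 + 2 \left(-69\right)\right)}{733 + 48193} = \frac{5 \cdot 900 - 172}{48926} = \left(4500 - 172\right) \frac{1}{48926} = 4328 \cdot \frac{1}{48926} = \frac{2164}{24463}$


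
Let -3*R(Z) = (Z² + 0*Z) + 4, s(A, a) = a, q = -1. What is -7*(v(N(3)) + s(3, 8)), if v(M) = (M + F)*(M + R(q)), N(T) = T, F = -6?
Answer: -28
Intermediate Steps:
R(Z) = -4/3 - Z²/3 (R(Z) = -((Z² + 0*Z) + 4)/3 = -((Z² + 0) + 4)/3 = -(Z² + 4)/3 = -(4 + Z²)/3 = -4/3 - Z²/3)
v(M) = (-6 + M)*(-5/3 + M) (v(M) = (M - 6)*(M + (-4/3 - ⅓*(-1)²)) = (-6 + M)*(M + (-4/3 - ⅓*1)) = (-6 + M)*(M + (-4/3 - ⅓)) = (-6 + M)*(M - 5/3) = (-6 + M)*(-5/3 + M))
-7*(v(N(3)) + s(3, 8)) = -7*((10 + 3² - 23/3*3) + 8) = -7*((10 + 9 - 23) + 8) = -7*(-4 + 8) = -7*4 = -28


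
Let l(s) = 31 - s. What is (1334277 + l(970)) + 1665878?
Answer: 2999216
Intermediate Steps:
(1334277 + l(970)) + 1665878 = (1334277 + (31 - 1*970)) + 1665878 = (1334277 + (31 - 970)) + 1665878 = (1334277 - 939) + 1665878 = 1333338 + 1665878 = 2999216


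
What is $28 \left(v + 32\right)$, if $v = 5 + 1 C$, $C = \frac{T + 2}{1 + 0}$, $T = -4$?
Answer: $980$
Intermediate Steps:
$C = -2$ ($C = \frac{-4 + 2}{1 + 0} = - \frac{2}{1} = \left(-2\right) 1 = -2$)
$v = 3$ ($v = 5 + 1 \left(-2\right) = 5 - 2 = 3$)
$28 \left(v + 32\right) = 28 \left(3 + 32\right) = 28 \cdot 35 = 980$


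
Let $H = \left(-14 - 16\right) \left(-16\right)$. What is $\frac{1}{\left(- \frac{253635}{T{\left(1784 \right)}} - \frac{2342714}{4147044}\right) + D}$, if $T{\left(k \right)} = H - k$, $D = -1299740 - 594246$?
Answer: $- \frac{122903304}{232753301206883} \approx -5.2804 \cdot 10^{-7}$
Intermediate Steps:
$D = -1893986$
$H = 480$ ($H = \left(-30\right) \left(-16\right) = 480$)
$T{\left(k \right)} = 480 - k$
$\frac{1}{\left(- \frac{253635}{T{\left(1784 \right)}} - \frac{2342714}{4147044}\right) + D} = \frac{1}{\left(- \frac{253635}{480 - 1784} - \frac{2342714}{4147044}\right) - 1893986} = \frac{1}{\left(- \frac{253635}{480 - 1784} - \frac{106487}{188502}\right) - 1893986} = \frac{1}{\left(- \frac{253635}{-1304} - \frac{106487}{188502}\right) - 1893986} = \frac{1}{\left(\left(-253635\right) \left(- \frac{1}{1304}\right) - \frac{106487}{188502}\right) - 1893986} = \frac{1}{\left(\frac{253635}{1304} - \frac{106487}{188502}\right) - 1893986} = \frac{1}{\frac{23835922861}{122903304} - 1893986} = \frac{1}{- \frac{232753301206883}{122903304}} = - \frac{122903304}{232753301206883}$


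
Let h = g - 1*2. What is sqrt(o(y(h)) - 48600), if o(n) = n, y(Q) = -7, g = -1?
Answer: I*sqrt(48607) ≈ 220.47*I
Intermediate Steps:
h = -3 (h = -1 - 1*2 = -1 - 2 = -3)
sqrt(o(y(h)) - 48600) = sqrt(-7 - 48600) = sqrt(-48607) = I*sqrt(48607)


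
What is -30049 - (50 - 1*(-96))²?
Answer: -51365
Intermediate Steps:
-30049 - (50 - 1*(-96))² = -30049 - (50 + 96)² = -30049 - 1*146² = -30049 - 1*21316 = -30049 - 21316 = -51365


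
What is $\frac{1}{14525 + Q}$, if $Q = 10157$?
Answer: $\frac{1}{24682} \approx 4.0515 \cdot 10^{-5}$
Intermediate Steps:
$\frac{1}{14525 + Q} = \frac{1}{14525 + 10157} = \frac{1}{24682}$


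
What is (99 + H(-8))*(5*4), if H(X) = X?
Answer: 1820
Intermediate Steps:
(99 + H(-8))*(5*4) = (99 - 8)*(5*4) = 91*20 = 1820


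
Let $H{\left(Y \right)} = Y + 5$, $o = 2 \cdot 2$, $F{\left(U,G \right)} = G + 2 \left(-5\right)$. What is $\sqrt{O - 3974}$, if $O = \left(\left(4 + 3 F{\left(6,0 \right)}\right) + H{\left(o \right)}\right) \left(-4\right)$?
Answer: $3 i \sqrt{434} \approx 62.498 i$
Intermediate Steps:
$F{\left(U,G \right)} = -10 + G$ ($F{\left(U,G \right)} = G - 10 = -10 + G$)
$o = 4$
$H{\left(Y \right)} = 5 + Y$
$O = 68$ ($O = \left(\left(4 + 3 \left(-10 + 0\right)\right) + \left(5 + 4\right)\right) \left(-4\right) = \left(\left(4 + 3 \left(-10\right)\right) + 9\right) \left(-4\right) = \left(\left(4 - 30\right) + 9\right) \left(-4\right) = \left(-26 + 9\right) \left(-4\right) = \left(-17\right) \left(-4\right) = 68$)
$\sqrt{O - 3974} = \sqrt{68 - 3974} = \sqrt{-3906} = 3 i \sqrt{434}$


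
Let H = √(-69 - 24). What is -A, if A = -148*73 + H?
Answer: 10804 - I*√93 ≈ 10804.0 - 9.6436*I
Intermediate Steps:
H = I*√93 (H = √(-93) = I*√93 ≈ 9.6436*I)
A = -10804 + I*√93 (A = -148*73 + I*√93 = -10804 + I*√93 ≈ -10804.0 + 9.6436*I)
-A = -(-10804 + I*√93) = 10804 - I*√93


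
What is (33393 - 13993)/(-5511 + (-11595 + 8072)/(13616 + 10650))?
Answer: -470760400/133733449 ≈ -3.5201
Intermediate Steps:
(33393 - 13993)/(-5511 + (-11595 + 8072)/(13616 + 10650)) = 19400/(-5511 - 3523/24266) = 19400/(-133733449/24266) = 19400*(-24266/133733449) = -470760400/133733449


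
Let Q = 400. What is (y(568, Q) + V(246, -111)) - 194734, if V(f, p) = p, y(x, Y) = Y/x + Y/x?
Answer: -13833895/71 ≈ -1.9484e+5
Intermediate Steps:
y(x, Y) = 2*Y/x
(y(568, Q) + V(246, -111)) - 194734 = (2*400/568 - 111) - 194734 = (2*400*(1/568) - 111) - 194734 = (100/71 - 111) - 194734 = -7781/71 - 194734 = -13833895/71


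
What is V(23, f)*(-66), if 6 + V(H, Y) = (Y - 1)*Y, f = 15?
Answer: -13464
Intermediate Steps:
V(H, Y) = -6 + Y*(-1 + Y) (V(H, Y) = -6 + (Y - 1)*Y = -6 + (-1 + Y)*Y = -6 + Y*(-1 + Y))
V(23, f)*(-66) = (-6 + 15**2 - 1*15)*(-66) = (-6 + 225 - 15)*(-66) = 204*(-66) = -13464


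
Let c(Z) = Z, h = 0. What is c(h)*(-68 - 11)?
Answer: 0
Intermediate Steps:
c(h)*(-68 - 11) = 0*(-68 - 11) = 0*(-79) = 0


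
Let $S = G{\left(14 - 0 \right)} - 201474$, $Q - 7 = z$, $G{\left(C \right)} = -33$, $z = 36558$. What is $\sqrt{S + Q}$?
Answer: $i \sqrt{164942} \approx 406.13 i$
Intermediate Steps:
$Q = 36565$ ($Q = 7 + 36558 = 36565$)
$S = -201507$ ($S = -33 - 201474 = -201507$)
$\sqrt{S + Q} = \sqrt{-201507 + 36565} = \sqrt{-164942} = i \sqrt{164942}$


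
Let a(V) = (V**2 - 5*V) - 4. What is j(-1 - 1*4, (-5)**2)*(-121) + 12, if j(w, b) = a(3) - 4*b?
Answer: 13322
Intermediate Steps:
a(V) = -4 + V**2 - 5*V
j(w, b) = -10 - 4*b (j(w, b) = (-4 + 3**2 - 5*3) - 4*b = (-4 + 9 - 15) - 4*b = -10 - 4*b)
j(-1 - 1*4, (-5)**2)*(-121) + 12 = (-10 - 4*(-5)**2)*(-121) + 12 = (-10 - 4*25)*(-121) + 12 = (-10 - 100)*(-121) + 12 = -110*(-121) + 12 = 13310 + 12 = 13322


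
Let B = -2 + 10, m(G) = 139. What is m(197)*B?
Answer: 1112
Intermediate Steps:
B = 8
m(197)*B = 139*8 = 1112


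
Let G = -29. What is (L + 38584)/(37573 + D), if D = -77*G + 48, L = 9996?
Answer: 24290/19927 ≈ 1.2189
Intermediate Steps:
D = 2281 (D = -77*(-29) + 48 = 2233 + 48 = 2281)
(L + 38584)/(37573 + D) = (9996 + 38584)/(37573 + 2281) = 48580/39854 = 48580*(1/39854) = 24290/19927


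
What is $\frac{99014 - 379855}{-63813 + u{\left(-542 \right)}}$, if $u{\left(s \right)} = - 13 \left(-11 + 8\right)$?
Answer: $\frac{280841}{63774} \approx 4.4037$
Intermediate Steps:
$u{\left(s \right)} = 39$ ($u{\left(s \right)} = \left(-13\right) \left(-3\right) = 39$)
$\frac{99014 - 379855}{-63813 + u{\left(-542 \right)}} = \frac{99014 - 379855}{-63813 + 39} = - \frac{280841}{-63774} = \left(-280841\right) \left(- \frac{1}{63774}\right) = \frac{280841}{63774}$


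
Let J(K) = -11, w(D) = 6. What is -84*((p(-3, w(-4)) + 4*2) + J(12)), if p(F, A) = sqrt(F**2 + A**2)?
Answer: 252 - 252*sqrt(5) ≈ -311.49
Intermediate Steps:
p(F, A) = sqrt(A**2 + F**2)
-84*((p(-3, w(-4)) + 4*2) + J(12)) = -84*((sqrt(6**2 + (-3)**2) + 4*2) - 11) = -84*((sqrt(36 + 9) + 8) - 11) = -84*((sqrt(45) + 8) - 11) = -84*((3*sqrt(5) + 8) - 11) = -84*((8 + 3*sqrt(5)) - 11) = -84*(-3 + 3*sqrt(5)) = 252 - 252*sqrt(5)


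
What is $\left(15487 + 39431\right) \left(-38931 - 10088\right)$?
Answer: $-2692025442$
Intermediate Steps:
$\left(15487 + 39431\right) \left(-38931 - 10088\right) = 54918 \left(-49019\right) = -2692025442$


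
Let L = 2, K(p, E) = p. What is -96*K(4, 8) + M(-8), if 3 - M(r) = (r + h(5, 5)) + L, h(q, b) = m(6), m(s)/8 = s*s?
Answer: -663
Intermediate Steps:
m(s) = 8*s**2 (m(s) = 8*(s*s) = 8*s**2)
h(q, b) = 288 (h(q, b) = 8*6**2 = 8*36 = 288)
M(r) = -287 - r (M(r) = 3 - ((r + 288) + 2) = 3 - ((288 + r) + 2) = 3 - (290 + r) = 3 + (-290 - r) = -287 - r)
-96*K(4, 8) + M(-8) = -96*4 + (-287 - 1*(-8)) = -384 + (-287 + 8) = -384 - 279 = -663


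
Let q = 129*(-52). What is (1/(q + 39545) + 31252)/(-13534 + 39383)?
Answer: 1026221925/848803613 ≈ 1.2090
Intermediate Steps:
q = -6708
(1/(q + 39545) + 31252)/(-13534 + 39383) = (1/(-6708 + 39545) + 31252)/(-13534 + 39383) = (1/32837 + 31252)/25849 = (1/32837 + 31252)*(1/25849) = (1026221925/32837)*(1/25849) = 1026221925/848803613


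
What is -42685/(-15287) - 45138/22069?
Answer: 251990659/337368803 ≈ 0.74693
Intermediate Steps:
-42685/(-15287) - 45138/22069 = -42685*(-1/15287) - 45138*1/22069 = 42685/15287 - 45138/22069 = 251990659/337368803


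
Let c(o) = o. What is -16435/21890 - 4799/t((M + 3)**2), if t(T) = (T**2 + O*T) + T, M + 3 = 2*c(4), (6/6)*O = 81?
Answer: -25861875/20454016 ≈ -1.2644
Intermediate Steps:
O = 81
M = 5 (M = -3 + 2*4 = -3 + 8 = 5)
t(T) = T**2 + 82*T (t(T) = (T**2 + 81*T) + T = T**2 + 82*T)
-16435/21890 - 4799/t((M + 3)**2) = -16435/21890 - 4799*1/((5 + 3)**2*(82 + (5 + 3)**2)) = -16435*1/21890 - 4799*1/(64*(82 + 8**2)) = -3287/4378 - 4799*1/(64*(82 + 64)) = -3287/4378 - 4799/(64*146) = -3287/4378 - 4799/9344 = -25861875/20454016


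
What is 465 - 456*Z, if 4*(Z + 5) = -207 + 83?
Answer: 16881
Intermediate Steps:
Z = -36 (Z = -5 + (-207 + 83)/4 = -5 + (¼)*(-124) = -5 - 31 = -36)
465 - 456*Z = 465 - 456*(-36) = 465 + 16416 = 16881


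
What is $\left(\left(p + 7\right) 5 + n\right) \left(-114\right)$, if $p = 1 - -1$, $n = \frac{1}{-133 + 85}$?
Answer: $- \frac{41021}{8} \approx -5127.6$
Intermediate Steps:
$n = - \frac{1}{48}$ ($n = \frac{1}{-48} = - \frac{1}{48} \approx -0.020833$)
$p = 2$ ($p = 1 + 1 = 2$)
$\left(\left(p + 7\right) 5 + n\right) \left(-114\right) = \left(\left(2 + 7\right) 5 - \frac{1}{48}\right) \left(-114\right) = \left(9 \cdot 5 - \frac{1}{48}\right) \left(-114\right) = \left(45 - \frac{1}{48}\right) \left(-114\right) = \frac{2159}{48} \left(-114\right) = - \frac{41021}{8}$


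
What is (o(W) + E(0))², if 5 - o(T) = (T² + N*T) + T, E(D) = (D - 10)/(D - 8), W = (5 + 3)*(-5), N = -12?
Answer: 66178225/16 ≈ 4.1361e+6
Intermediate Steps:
W = -40 (W = 8*(-5) = -40)
E(D) = (-10 + D)/(-8 + D)
o(T) = 5 - T² + 11*T (o(T) = 5 - ((T² - 12*T) + T) = 5 - (T² - 11*T) = 5 + (-T² + 11*T) = 5 - T² + 11*T)
(o(W) + E(0))² = ((5 - 1*(-40)² + 11*(-40)) + (-10 + 0)/(-8 + 0))² = ((5 - 1*1600 - 440) - 10/(-8))² = ((5 - 1600 - 440) - ⅛*(-10))² = (-2035 + 5/4)² = (-8135/4)² = 66178225/16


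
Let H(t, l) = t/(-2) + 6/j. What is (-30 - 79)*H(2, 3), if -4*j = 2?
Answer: 1417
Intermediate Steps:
j = -½ (j = -¼*2 = -½ ≈ -0.50000)
H(t, l) = -12 - t/2 (H(t, l) = t/(-2) + 6/(-½) = t*(-½) + 6*(-2) = -t/2 - 12 = -12 - t/2)
(-30 - 79)*H(2, 3) = (-30 - 79)*(-12 - ½*2) = -109*(-12 - 1) = -109*(-13) = 1417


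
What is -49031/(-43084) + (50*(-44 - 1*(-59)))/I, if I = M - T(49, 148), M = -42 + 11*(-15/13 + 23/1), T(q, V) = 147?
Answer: 452772677/28737028 ≈ 15.756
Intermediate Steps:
M = 2578/13 (M = -42 + 11*(-15*1/13 + 23*1) = -42 + 11*(-15/13 + 23) = -42 + 11*(284/13) = -42 + 3124/13 = 2578/13 ≈ 198.31)
I = 667/13 (I = 2578/13 - 1*147 = 2578/13 - 147 = 667/13 ≈ 51.308)
-49031/(-43084) + (50*(-44 - 1*(-59)))/I = -49031/(-43084) + (50*(-44 - 1*(-59)))/(667/13) = -49031*(-1/43084) + (50*(-44 + 59))*(13/667) = 49031/43084 + (50*15)*(13/667) = 49031/43084 + 750*(13/667) = 49031/43084 + 9750/667 = 452772677/28737028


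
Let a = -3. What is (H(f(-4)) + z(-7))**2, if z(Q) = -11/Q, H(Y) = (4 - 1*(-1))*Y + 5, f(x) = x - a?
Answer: 121/49 ≈ 2.4694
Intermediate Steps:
f(x) = 3 + x (f(x) = x - 1*(-3) = x + 3 = 3 + x)
H(Y) = 5 + 5*Y (H(Y) = (4 + 1)*Y + 5 = 5*Y + 5 = 5 + 5*Y)
(H(f(-4)) + z(-7))**2 = ((5 + 5*(3 - 4)) - 11/(-7))**2 = ((5 + 5*(-1)) - 11*(-1/7))**2 = ((5 - 5) + 11/7)**2 = (0 + 11/7)**2 = (11/7)**2 = 121/49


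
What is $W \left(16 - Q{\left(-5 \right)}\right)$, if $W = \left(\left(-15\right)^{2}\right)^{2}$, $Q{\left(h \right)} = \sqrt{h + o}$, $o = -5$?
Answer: $810000 - 50625 i \sqrt{10} \approx 8.1 \cdot 10^{5} - 1.6009 \cdot 10^{5} i$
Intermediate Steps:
$Q{\left(h \right)} = \sqrt{-5 + h}$ ($Q{\left(h \right)} = \sqrt{h - 5} = \sqrt{-5 + h}$)
$W = 50625$ ($W = 225^{2} = 50625$)
$W \left(16 - Q{\left(-5 \right)}\right) = 50625 \left(16 - \sqrt{-5 - 5}\right) = 50625 \left(16 - \sqrt{-10}\right) = 50625 \left(16 - i \sqrt{10}\right) = 810000 - 50625 i \sqrt{10}$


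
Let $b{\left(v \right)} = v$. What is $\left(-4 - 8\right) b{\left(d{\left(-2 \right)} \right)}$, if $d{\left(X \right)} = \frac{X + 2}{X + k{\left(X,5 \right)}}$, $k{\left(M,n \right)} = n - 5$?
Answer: $0$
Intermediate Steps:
$k{\left(M,n \right)} = -5 + n$
$d{\left(X \right)} = \frac{2 + X}{X}$ ($d{\left(X \right)} = \frac{X + 2}{X + \left(-5 + 5\right)} = \frac{2 + X}{X + 0} = \frac{2 + X}{X}$)
$\left(-4 - 8\right) b{\left(d{\left(-2 \right)} \right)} = \left(-4 - 8\right) \frac{2 - 2}{-2} = - 12 \left(\left(- \frac{1}{2}\right) 0\right) = \left(-12\right) 0 = 0$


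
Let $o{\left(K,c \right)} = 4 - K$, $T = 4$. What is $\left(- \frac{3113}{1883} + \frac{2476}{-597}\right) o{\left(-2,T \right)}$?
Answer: $- \frac{13041538}{374717} \approx -34.804$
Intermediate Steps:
$\left(- \frac{3113}{1883} + \frac{2476}{-597}\right) o{\left(-2,T \right)} = \left(- \frac{3113}{1883} + \frac{2476}{-597}\right) \left(4 - -2\right) = \left(\left(-3113\right) \frac{1}{1883} + 2476 \left(- \frac{1}{597}\right)\right) \left(4 + 2\right) = \left(- \frac{3113}{1883} - \frac{2476}{597}\right) 6 = \left(- \frac{6520769}{1124151}\right) 6 = - \frac{13041538}{374717}$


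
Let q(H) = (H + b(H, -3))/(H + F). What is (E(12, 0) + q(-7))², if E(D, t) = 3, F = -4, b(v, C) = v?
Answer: 2209/121 ≈ 18.256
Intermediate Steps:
q(H) = 2*H/(-4 + H) (q(H) = (H + H)/(H - 4) = (2*H)/(-4 + H) = 2*H/(-4 + H))
(E(12, 0) + q(-7))² = (3 + 2*(-7)/(-4 - 7))² = (3 + 2*(-7)/(-11))² = (3 + 2*(-7)*(-1/11))² = (3 + 14/11)² = (47/11)² = 2209/121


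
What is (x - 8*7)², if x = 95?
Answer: 1521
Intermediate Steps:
(x - 8*7)² = (95 - 8*7)² = (95 - 56)² = 39² = 1521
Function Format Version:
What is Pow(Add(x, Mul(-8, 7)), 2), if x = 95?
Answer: 1521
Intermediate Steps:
Pow(Add(x, Mul(-8, 7)), 2) = Pow(Add(95, Mul(-8, 7)), 2) = Pow(Add(95, -56), 2) = Pow(39, 2) = 1521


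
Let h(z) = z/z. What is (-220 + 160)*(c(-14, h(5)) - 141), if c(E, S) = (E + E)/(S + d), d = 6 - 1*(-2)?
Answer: 25940/3 ≈ 8646.7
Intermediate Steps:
d = 8 (d = 6 + 2 = 8)
h(z) = 1
c(E, S) = 2*E/(8 + S) (c(E, S) = (E + E)/(S + 8) = (2*E)/(8 + S) = 2*E/(8 + S))
(-220 + 160)*(c(-14, h(5)) - 141) = (-220 + 160)*(2*(-14)/(8 + 1) - 141) = -60*(2*(-14)/9 - 141) = -60*(2*(-14)*(1/9) - 141) = -60*(-28/9 - 141) = -60*(-1297/9) = 25940/3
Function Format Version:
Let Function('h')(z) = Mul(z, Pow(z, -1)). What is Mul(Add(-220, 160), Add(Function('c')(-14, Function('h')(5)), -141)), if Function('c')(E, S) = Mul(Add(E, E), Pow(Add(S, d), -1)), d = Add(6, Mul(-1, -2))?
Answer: Rational(25940, 3) ≈ 8646.7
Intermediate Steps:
d = 8 (d = Add(6, 2) = 8)
Function('h')(z) = 1
Function('c')(E, S) = Mul(2, E, Pow(Add(8, S), -1)) (Function('c')(E, S) = Mul(Add(E, E), Pow(Add(S, 8), -1)) = Mul(Mul(2, E), Pow(Add(8, S), -1)) = Mul(2, E, Pow(Add(8, S), -1)))
Mul(Add(-220, 160), Add(Function('c')(-14, Function('h')(5)), -141)) = Mul(Add(-220, 160), Add(Mul(2, -14, Pow(Add(8, 1), -1)), -141)) = Mul(-60, Add(Mul(2, -14, Pow(9, -1)), -141)) = Mul(-60, Add(Mul(2, -14, Rational(1, 9)), -141)) = Mul(-60, Add(Rational(-28, 9), -141)) = Mul(-60, Rational(-1297, 9)) = Rational(25940, 3)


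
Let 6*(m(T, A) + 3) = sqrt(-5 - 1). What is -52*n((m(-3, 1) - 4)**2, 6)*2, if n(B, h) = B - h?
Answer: -13364/3 + 728*I*sqrt(6)/3 ≈ -4454.7 + 594.41*I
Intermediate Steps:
m(T, A) = -3 + I*sqrt(6)/6 (m(T, A) = -3 + sqrt(-5 - 1)/6 = -3 + sqrt(-6)/6 = -3 + (I*sqrt(6))/6 = -3 + I*sqrt(6)/6)
-52*n((m(-3, 1) - 4)**2, 6)*2 = -52*(((-3 + I*sqrt(6)/6) - 4)**2 - 1*6)*2 = -52*((-7 + I*sqrt(6)/6)**2 - 6)*2 = -52*(-6 + (-7 + I*sqrt(6)/6)**2)*2 = -52*(-12 + 2*(-7 + I*sqrt(6)/6)**2) = 624 - 104*(-7 + I*sqrt(6)/6)**2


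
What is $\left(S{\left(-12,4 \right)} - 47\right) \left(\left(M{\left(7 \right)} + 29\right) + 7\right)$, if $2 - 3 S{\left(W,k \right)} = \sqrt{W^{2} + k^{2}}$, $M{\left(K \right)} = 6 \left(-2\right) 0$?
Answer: $-1668 - 48 \sqrt{10} \approx -1819.8$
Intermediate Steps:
$M{\left(K \right)} = 0$ ($M{\left(K \right)} = \left(-12\right) 0 = 0$)
$S{\left(W,k \right)} = \frac{2}{3} - \frac{\sqrt{W^{2} + k^{2}}}{3}$
$\left(S{\left(-12,4 \right)} - 47\right) \left(\left(M{\left(7 \right)} + 29\right) + 7\right) = \left(\left(\frac{2}{3} - \frac{\sqrt{\left(-12\right)^{2} + 4^{2}}}{3}\right) - 47\right) \left(\left(0 + 29\right) + 7\right) = \left(\left(\frac{2}{3} - \frac{\sqrt{144 + 16}}{3}\right) - 47\right) \left(29 + 7\right) = \left(\left(\frac{2}{3} - \frac{\sqrt{160}}{3}\right) - 47\right) 36 = \left(\left(\frac{2}{3} - \frac{4 \sqrt{10}}{3}\right) - 47\right) 36 = \left(- \frac{139}{3} - \frac{4 \sqrt{10}}{3}\right) 36 = -1668 - 48 \sqrt{10}$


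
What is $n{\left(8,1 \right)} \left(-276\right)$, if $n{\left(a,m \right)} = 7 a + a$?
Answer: $-17664$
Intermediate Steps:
$n{\left(a,m \right)} = 8 a$
$n{\left(8,1 \right)} \left(-276\right) = 8 \cdot 8 \left(-276\right) = 64 \left(-276\right) = -17664$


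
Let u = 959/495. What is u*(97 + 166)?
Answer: 252217/495 ≈ 509.53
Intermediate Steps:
u = 959/495 (u = 959*(1/495) = 959/495 ≈ 1.9374)
u*(97 + 166) = 959*(97 + 166)/495 = (959/495)*263 = 252217/495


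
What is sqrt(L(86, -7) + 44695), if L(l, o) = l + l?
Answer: sqrt(44867) ≈ 211.82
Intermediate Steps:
L(l, o) = 2*l
sqrt(L(86, -7) + 44695) = sqrt(2*86 + 44695) = sqrt(172 + 44695) = sqrt(44867)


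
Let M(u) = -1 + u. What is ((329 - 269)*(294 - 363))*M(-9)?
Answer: 41400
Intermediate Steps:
((329 - 269)*(294 - 363))*M(-9) = ((329 - 269)*(294 - 363))*(-1 - 9) = (60*(-69))*(-10) = -4140*(-10) = 41400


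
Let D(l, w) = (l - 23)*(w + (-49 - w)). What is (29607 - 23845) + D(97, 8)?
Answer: 2136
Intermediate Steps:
D(l, w) = 1127 - 49*l (D(l, w) = (-23 + l)*(-49) = 1127 - 49*l)
(29607 - 23845) + D(97, 8) = (29607 - 23845) + (1127 - 49*97) = 5762 + (1127 - 4753) = 5762 - 3626 = 2136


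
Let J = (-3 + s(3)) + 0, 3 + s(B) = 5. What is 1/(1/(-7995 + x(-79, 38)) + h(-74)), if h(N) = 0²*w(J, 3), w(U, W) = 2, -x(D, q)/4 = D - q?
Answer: -7527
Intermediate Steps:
s(B) = 2 (s(B) = -3 + 5 = 2)
x(D, q) = -4*D + 4*q (x(D, q) = -4*(D - q) = -4*D + 4*q)
J = -1 (J = (-3 + 2) + 0 = -1 + 0 = -1)
h(N) = 0 (h(N) = 0²*2 = 0*2 = 0)
1/(1/(-7995 + x(-79, 38)) + h(-74)) = 1/(1/(-7995 + (-4*(-79) + 4*38)) + 0) = 1/(1/(-7995 + (316 + 152)) + 0) = 1/(1/(-7995 + 468) + 0) = 1/(1/(-7527) + 0) = 1/(-1/7527 + 0) = 1/(-1/7527) = -7527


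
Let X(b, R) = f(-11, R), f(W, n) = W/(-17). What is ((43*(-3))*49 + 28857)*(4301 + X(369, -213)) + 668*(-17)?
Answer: 1647819556/17 ≈ 9.6931e+7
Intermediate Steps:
f(W, n) = -W/17 (f(W, n) = W*(-1/17) = -W/17)
X(b, R) = 11/17 (X(b, R) = -1/17*(-11) = 11/17)
((43*(-3))*49 + 28857)*(4301 + X(369, -213)) + 668*(-17) = ((43*(-3))*49 + 28857)*(4301 + 11/17) + 668*(-17) = (-129*49 + 28857)*(73128/17) - 11356 = (-6321 + 28857)*(73128/17) - 11356 = 22536*(73128/17) - 11356 = 1648012608/17 - 11356 = 1647819556/17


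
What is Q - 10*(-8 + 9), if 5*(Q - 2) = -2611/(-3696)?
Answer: -20747/2640 ≈ -7.8587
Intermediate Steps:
Q = 5653/2640 (Q = 2 + (-2611/(-3696))/5 = 2 + (-2611*(-1/3696))/5 = 2 + (1/5)*(373/528) = 2 + 373/2640 = 5653/2640 ≈ 2.1413)
Q - 10*(-8 + 9) = 5653/2640 - 10*(-8 + 9) = 5653/2640 - 10 = -20747/2640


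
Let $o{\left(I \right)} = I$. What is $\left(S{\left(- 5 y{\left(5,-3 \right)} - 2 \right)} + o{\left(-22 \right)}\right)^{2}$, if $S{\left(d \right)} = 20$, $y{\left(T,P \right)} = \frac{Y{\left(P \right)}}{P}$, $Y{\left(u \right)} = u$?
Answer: $4$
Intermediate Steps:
$y{\left(T,P \right)} = 1$ ($y{\left(T,P \right)} = \frac{P}{P} = 1$)
$\left(S{\left(- 5 y{\left(5,-3 \right)} - 2 \right)} + o{\left(-22 \right)}\right)^{2} = \left(20 - 22\right)^{2} = \left(-2\right)^{2} = 4$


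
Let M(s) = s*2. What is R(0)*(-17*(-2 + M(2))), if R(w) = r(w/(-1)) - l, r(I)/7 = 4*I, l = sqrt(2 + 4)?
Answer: 34*sqrt(6) ≈ 83.283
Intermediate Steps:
M(s) = 2*s
l = sqrt(6) ≈ 2.4495
r(I) = 28*I (r(I) = 7*(4*I) = 28*I)
R(w) = -sqrt(6) - 28*w (R(w) = 28*(w/(-1)) - sqrt(6) = 28*(w*(-1)) - sqrt(6) = 28*(-w) - sqrt(6) = -28*w - sqrt(6) = -sqrt(6) - 28*w)
R(0)*(-17*(-2 + M(2))) = (-sqrt(6) - 28*0)*(-17*(-2 + 2*2)) = (-sqrt(6) + 0)*(-17*(-2 + 4)) = (-sqrt(6))*(-17*2) = -sqrt(6)*(-34) = 34*sqrt(6)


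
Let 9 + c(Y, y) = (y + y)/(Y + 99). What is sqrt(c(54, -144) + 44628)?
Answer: sqrt(12894347)/17 ≈ 211.23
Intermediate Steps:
c(Y, y) = -9 + 2*y/(99 + Y) (c(Y, y) = -9 + (y + y)/(Y + 99) = -9 + (2*y)/(99 + Y) = -9 + 2*y/(99 + Y))
sqrt(c(54, -144) + 44628) = sqrt((-891 - 9*54 + 2*(-144))/(99 + 54) + 44628) = sqrt((-891 - 486 - 288)/153 + 44628) = sqrt((1/153)*(-1665) + 44628) = sqrt(-185/17 + 44628) = sqrt(758491/17) = sqrt(12894347)/17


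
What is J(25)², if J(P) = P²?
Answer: 390625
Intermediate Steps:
J(25)² = (25²)² = 625² = 390625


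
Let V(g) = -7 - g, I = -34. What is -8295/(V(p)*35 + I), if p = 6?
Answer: 2765/163 ≈ 16.963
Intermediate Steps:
-8295/(V(p)*35 + I) = -8295/((-7 - 1*6)*35 - 34) = -8295/((-7 - 6)*35 - 34) = -8295/(-13*35 - 34) = -8295/(-455 - 34) = -8295/(-489) = -8295*(-1/489) = 2765/163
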